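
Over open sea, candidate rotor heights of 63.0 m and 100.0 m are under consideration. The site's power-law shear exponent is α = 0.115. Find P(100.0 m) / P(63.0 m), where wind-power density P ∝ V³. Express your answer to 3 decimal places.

Speed ratio: V_B/V_A = (z_B/z_A)^α = (100.0/63.0)^0.115 = (1.5873)^0.115 = 1.05457
Power-density ratio: P_B/P_A = (V_B/V_A)³ = (1.05457)³ = 1.17281

1.173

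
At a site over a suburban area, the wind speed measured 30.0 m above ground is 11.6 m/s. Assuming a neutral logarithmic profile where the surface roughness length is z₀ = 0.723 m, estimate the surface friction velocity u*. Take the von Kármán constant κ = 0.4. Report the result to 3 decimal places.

u* ≈ 1.245 m/s

Log law: V(z) = (u*/κ) · ln(z/z₀) ⇒ u* = κ · V / ln(z/z₀)
u* = 0.4 × 11.6 / ln(30.0/0.723) = 0.4 × 11.6 / 3.7255
   = 4.6400 / 3.7255 = 1.2455 m/s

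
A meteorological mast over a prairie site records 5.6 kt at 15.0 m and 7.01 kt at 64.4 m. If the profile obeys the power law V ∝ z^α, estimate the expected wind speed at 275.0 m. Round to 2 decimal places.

8.77 kt

First find α: α = ln(V₂/V₁)/ln(z₂/z₁) = ln(7.01/5.6)/ln(64.4/15.0) = 0.22457/1.45706 = 0.1541
Extrapolate from 64.4 m to 275.0 m: V₃ = 7.01 × (275.0/64.4)^0.1541 = 7.01 × 1.2507 = 8.7677 kt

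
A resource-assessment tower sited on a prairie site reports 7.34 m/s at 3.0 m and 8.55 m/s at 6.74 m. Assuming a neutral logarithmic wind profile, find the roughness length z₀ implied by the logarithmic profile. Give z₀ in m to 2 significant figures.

z₀ ≈ 0.022 m

Log law: V(z) ∝ ln(z/z₀). With r = V₁/V₂ = 7.34/8.55 = 0.85848,
r · ln(z₂/z₀) = ln(z₁/z₀) ⇒ ln z₀ = (ln z₁ − r·ln z₂)/(1 − r)
ln z₀ = (1.09861 − 0.85848×1.90806) / 0.14152 = -3.8116
z₀ = exp(-3.8116) = 0.02211 m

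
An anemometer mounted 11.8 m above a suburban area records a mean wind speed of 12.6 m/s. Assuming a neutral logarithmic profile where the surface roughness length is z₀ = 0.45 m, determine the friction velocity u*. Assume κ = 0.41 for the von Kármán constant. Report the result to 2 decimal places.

u* ≈ 1.58 m/s

Log law: V(z) = (u*/κ) · ln(z/z₀) ⇒ u* = κ · V / ln(z/z₀)
u* = 0.41 × 12.6 / ln(11.8/0.45) = 0.41 × 12.6 / 3.2666
   = 5.1660 / 3.2666 = 1.5815 m/s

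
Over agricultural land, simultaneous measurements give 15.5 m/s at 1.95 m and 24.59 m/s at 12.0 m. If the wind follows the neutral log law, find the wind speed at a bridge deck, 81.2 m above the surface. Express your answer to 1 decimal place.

34.2 m/s

Log law: V ∝ ln(z/z₀). From the pair, with r = V₁/V₂ = 0.63034,
ln z₀ = (ln z₁ − r·ln z₂)/(1 − r) = (0.6678 − 0.63034×2.4849)/0.36966 = -2.4306 → z₀ = 0.08798 m
V₃ = V₁ · ln(z₃/z₀)/ln(z₁/z₀) = 15.5 × 6.8275/3.0984 = 34.1549 m/s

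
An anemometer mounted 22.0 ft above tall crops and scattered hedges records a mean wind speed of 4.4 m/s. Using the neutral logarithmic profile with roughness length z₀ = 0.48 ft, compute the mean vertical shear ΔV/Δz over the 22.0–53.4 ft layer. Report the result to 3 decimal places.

Log law: V₂ = V₁ · ln(z₂/z₀)/ln(z₁/z₀) = 4.4 × 4.7118/3.8250 = 5.4201 m/s
ΔV/Δz = (5.4201 − 4.4)/(53.4 − 22.0) = 1.0201/31.4000 = 0.03249 m/s/ft

0.032 m/s/ft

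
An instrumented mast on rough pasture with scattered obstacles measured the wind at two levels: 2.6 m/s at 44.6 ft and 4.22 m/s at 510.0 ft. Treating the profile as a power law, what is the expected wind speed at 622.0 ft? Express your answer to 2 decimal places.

4.39 m/s

First find α: α = ln(V₂/V₁)/ln(z₂/z₁) = ln(4.22/2.6)/ln(510.0/44.6) = 0.48432/2.43668 = 0.1988
Extrapolate from 510.0 ft to 622.0 ft: V₃ = 4.22 × (622.0/510.0)^0.1988 = 4.22 × 1.0402 = 4.3899 m/s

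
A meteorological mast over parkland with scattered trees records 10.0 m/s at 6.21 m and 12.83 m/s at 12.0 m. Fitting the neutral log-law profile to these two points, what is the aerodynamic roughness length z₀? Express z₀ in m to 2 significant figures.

z₀ ≈ 0.61 m

Log law: V(z) ∝ ln(z/z₀). With r = V₁/V₂ = 10.0/12.83 = 0.77942,
r · ln(z₂/z₀) = ln(z₁/z₀) ⇒ ln z₀ = (ln z₁ − r·ln z₂)/(1 − r)
ln z₀ = (1.82616 − 0.77942×2.48491) / 0.22058 = -0.5016
z₀ = exp(-0.5016) = 0.6056 m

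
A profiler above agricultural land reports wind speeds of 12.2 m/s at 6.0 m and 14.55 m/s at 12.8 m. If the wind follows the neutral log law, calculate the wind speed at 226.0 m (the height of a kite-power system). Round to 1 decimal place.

23.5 m/s

Log law: V ∝ ln(z/z₀). From the pair, with r = V₁/V₂ = 0.83849,
ln z₀ = (ln z₁ − r·ln z₂)/(1 − r) = (1.7918 − 0.83849×2.5494)/0.16151 = -2.1418 → z₀ = 0.1174 m
V₃ = V₁ · ln(z₃/z₀)/ln(z₁/z₀) = 12.2 × 7.5623/3.9335 = 23.4548 m/s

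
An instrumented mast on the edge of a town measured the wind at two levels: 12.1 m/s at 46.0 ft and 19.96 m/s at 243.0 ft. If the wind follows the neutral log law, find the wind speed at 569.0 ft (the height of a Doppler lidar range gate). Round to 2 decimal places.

23.98 m/s

Log law: V ∝ ln(z/z₀). From the pair, with r = V₁/V₂ = 0.60621,
ln z₀ = (ln z₁ − r·ln z₂)/(1 − r) = (3.8286 − 0.60621×5.4931)/0.39379 = 1.2664 → z₀ = 3.548 ft
V₃ = V₁ · ln(z₃/z₀)/ln(z₁/z₀) = 12.1 × 5.0775/2.5623 = 23.9779 m/s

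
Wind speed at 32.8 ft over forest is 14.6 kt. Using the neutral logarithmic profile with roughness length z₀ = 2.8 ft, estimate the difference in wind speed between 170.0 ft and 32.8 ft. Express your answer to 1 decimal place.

Log law: V₂ = V₁ · ln(z₂/z₀)/ln(z₁/z₀) = 14.6 × 4.1062/2.4608 = 24.3620 kt
ΔV = 24.3620 − 14.6 = 9.7620 kt

9.8 kt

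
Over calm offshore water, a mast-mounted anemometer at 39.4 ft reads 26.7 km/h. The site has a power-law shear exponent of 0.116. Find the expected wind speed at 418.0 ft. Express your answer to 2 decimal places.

Power-law profile: V₂ = V₁ · (z₂/z₁)^α
V₂ = 26.7 × (418.0/39.4)^0.116 = 26.7 × (10.6091)^0.116
    = 26.7 × 1.3152 = 35.1148 km/h

35.11 km/h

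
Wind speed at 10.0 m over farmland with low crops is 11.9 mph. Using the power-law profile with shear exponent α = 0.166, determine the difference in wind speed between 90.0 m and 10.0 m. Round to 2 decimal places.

Power law: V₂ = V₁ · (z₂/z₁)^α = 11.9 × (9.0000)^0.166 = 17.1376 mph
ΔV = 17.1376 − 11.9 = 5.2376 mph

5.24 mph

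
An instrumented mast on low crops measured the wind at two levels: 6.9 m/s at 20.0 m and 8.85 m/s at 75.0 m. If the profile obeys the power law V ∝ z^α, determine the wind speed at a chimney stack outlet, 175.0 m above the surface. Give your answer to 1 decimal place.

First find α: α = ln(V₂/V₁)/ln(z₂/z₁) = ln(8.85/6.9)/ln(75.0/20.0) = 0.24890/1.32176 = 0.1883
Extrapolate from 75.0 m to 175.0 m: V₃ = 8.85 × (175.0/75.0)^0.1883 = 8.85 × 1.1730 = 10.3809 m/s

10.4 m/s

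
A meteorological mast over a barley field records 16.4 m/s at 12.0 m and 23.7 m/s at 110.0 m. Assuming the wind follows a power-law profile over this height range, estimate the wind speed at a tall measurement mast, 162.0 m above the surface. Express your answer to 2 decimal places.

First find α: α = ln(V₂/V₁)/ln(z₂/z₁) = ln(23.7/16.4)/ln(110.0/12.0) = 0.36819/2.21557 = 0.1662
Extrapolate from 110.0 m to 162.0 m: V₃ = 23.7 × (162.0/110.0)^0.1662 = 23.7 × 1.0664 = 25.2748 m/s

25.27 m/s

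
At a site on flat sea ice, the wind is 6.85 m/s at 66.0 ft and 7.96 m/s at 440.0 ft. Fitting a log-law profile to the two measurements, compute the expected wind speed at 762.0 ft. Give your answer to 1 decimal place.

8.3 m/s

Log law: V ∝ ln(z/z₀). From the pair, with r = V₁/V₂ = 0.86055,
ln z₀ = (ln z₁ − r·ln z₂)/(1 − r) = (4.1897 − 0.86055×6.0868)/0.13945 = -7.5178 → z₀ = 0.0005433 ft
V₃ = V₁ · ln(z₃/z₀)/ln(z₁/z₀) = 6.85 × 14.1537/11.7075 = 8.2813 m/s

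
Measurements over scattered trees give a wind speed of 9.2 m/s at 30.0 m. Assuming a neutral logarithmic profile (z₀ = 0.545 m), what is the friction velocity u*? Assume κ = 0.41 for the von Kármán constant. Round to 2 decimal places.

Log law: V(z) = (u*/κ) · ln(z/z₀) ⇒ u* = κ · V / ln(z/z₀)
u* = 0.41 × 9.2 / ln(30.0/0.545) = 0.41 × 9.2 / 4.0082
   = 3.7720 / 4.0082 = 0.9411 m/s

u* ≈ 0.94 m/s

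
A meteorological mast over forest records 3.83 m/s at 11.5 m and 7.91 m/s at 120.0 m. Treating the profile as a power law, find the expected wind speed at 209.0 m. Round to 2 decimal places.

9.39 m/s

First find α: α = ln(V₂/V₁)/ln(z₂/z₁) = ln(7.91/3.83)/ln(120.0/11.5) = 0.72526/2.34514 = 0.3093
Extrapolate from 120.0 m to 209.0 m: V₃ = 7.91 × (209.0/120.0)^0.3093 = 7.91 × 1.1872 = 9.3907 m/s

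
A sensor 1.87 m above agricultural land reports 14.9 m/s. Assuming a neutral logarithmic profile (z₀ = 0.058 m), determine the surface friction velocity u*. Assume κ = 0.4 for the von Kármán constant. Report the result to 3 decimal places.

u* ≈ 1.716 m/s

Log law: V(z) = (u*/κ) · ln(z/z₀) ⇒ u* = κ · V / ln(z/z₀)
u* = 0.4 × 14.9 / ln(1.87/0.058) = 0.4 × 14.9 / 3.4733
   = 5.9600 / 3.4733 = 1.7160 m/s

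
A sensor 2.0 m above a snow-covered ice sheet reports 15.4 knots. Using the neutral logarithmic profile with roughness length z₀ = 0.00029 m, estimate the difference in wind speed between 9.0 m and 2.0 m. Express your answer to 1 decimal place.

2.6 knots

Log law: V₂ = V₁ · ln(z₂/z₀)/ln(z₁/z₀) = 15.4 × 10.3429/8.8388 = 18.0206 knots
ΔV = 18.0206 − 15.4 = 2.6206 knots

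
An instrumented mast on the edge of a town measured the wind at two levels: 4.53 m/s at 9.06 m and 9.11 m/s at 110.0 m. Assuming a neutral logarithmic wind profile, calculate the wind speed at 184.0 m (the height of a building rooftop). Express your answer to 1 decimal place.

Log law: V ∝ ln(z/z₀). From the pair, with r = V₁/V₂ = 0.49726,
ln z₀ = (ln z₁ − r·ln z₂)/(1 − r) = (2.2039 − 0.49726×4.7005)/0.50274 = -0.2655 → z₀ = 0.7668 m
V₃ = V₁ · ln(z₃/z₀)/ln(z₁/z₀) = 4.53 × 5.4804/2.4694 = 10.0538 m/s

10.1 m/s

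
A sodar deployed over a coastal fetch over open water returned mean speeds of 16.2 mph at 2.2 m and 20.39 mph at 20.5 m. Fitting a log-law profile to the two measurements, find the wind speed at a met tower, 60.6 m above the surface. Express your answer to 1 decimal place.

Log law: V ∝ ln(z/z₀). From the pair, with r = V₁/V₂ = 0.79451,
ln z₀ = (ln z₁ − r·ln z₂)/(1 − r) = (0.7885 − 0.79451×3.0204)/0.20549 = -7.8411 → z₀ = 0.0003932 m
V₃ = V₁ · ln(z₃/z₀)/ln(z₁/z₀) = 16.2 × 11.9454/8.6296 = 22.4247 mph

22.4 mph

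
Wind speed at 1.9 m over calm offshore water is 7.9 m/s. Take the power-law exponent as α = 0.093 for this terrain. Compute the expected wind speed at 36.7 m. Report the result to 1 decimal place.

10.4 m/s

Power-law profile: V₂ = V₁ · (z₂/z₁)^α
V₂ = 7.9 × (36.7/1.9)^0.093 = 7.9 × (19.3158)^0.093
    = 7.9 × 1.3170 = 10.4044 m/s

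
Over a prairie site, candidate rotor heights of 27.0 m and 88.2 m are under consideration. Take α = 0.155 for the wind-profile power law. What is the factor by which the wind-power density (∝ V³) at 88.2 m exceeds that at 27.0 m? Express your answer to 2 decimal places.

Speed ratio: V_B/V_A = (z_B/z_A)^α = (88.2/27.0)^0.155 = (3.2667)^0.155 = 1.20140
Power-density ratio: P_B/P_A = (V_B/V_A)³ = (1.20140)³ = 1.73404

1.73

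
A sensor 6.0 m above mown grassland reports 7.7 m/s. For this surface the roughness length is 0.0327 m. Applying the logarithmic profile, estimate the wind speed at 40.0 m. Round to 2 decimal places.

Log law: V(z) ∝ ln(z/z₀), so V₂/V₁ = ln(z₂/z₀) / ln(z₁/z₀).
ln(40.0/0.0327) = 7.1093, ln(6.0/0.0327) = 5.2121
V₂ = 7.7 × 7.1093/5.2121 = 7.7 × 1.3640 = 10.5027 m/s

10.50 m/s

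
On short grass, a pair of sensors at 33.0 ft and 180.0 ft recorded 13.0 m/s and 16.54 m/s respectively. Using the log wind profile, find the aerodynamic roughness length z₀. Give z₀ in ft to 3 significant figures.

z₀ ≈ 0.0650 ft

Log law: V(z) ∝ ln(z/z₀). With r = V₁/V₂ = 13.0/16.54 = 0.78597,
r · ln(z₂/z₀) = ln(z₁/z₀) ⇒ ln z₀ = (ln z₁ − r·ln z₂)/(1 − r)
ln z₀ = (3.49651 − 0.78597×5.19296) / 0.21403 = -2.7334
z₀ = exp(-2.7334) = 0.06500 ft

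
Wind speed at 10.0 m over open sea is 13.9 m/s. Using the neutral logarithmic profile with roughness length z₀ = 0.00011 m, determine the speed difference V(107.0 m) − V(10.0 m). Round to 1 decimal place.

Log law: V₂ = V₁ · ln(z₂/z₀)/ln(z₁/z₀) = 13.9 × 13.7879/11.4176 = 16.7856 m/s
ΔV = 16.7856 − 13.9 = 2.8856 m/s

2.9 m/s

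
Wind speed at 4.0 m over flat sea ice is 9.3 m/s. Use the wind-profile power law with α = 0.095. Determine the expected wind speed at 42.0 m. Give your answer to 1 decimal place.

11.6 m/s

Power-law profile: V₂ = V₁ · (z₂/z₁)^α
V₂ = 9.3 × (42.0/4.0)^0.095 = 9.3 × (10.5000)^0.095
    = 9.3 × 1.2503 = 11.6278 m/s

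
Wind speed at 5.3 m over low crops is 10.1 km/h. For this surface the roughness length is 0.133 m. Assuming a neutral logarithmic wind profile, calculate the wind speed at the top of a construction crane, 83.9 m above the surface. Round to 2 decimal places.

Log law: V(z) ∝ ln(z/z₀), so V₂/V₁ = ln(z₂/z₀) / ln(z₁/z₀).
ln(83.9/0.133) = 6.4470, ln(5.3/0.133) = 3.6851
V₂ = 10.1 × 6.4470/3.6851 = 10.1 × 1.7495 = 17.6697 km/h

17.67 km/h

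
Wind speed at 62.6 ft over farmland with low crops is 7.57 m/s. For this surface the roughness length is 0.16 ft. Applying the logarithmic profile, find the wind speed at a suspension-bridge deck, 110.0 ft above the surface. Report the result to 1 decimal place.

Log law: V(z) ∝ ln(z/z₀), so V₂/V₁ = ln(z₂/z₀) / ln(z₁/z₀).
ln(110.0/0.16) = 6.5331, ln(62.6/0.16) = 5.9693
V₂ = 7.57 × 6.5331/5.9693 = 7.57 × 1.0944 = 8.2849 m/s

8.3 m/s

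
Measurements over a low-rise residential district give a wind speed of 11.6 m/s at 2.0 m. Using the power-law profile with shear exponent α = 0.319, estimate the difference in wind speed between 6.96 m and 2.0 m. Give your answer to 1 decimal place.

5.7 m/s

Power law: V₂ = V₁ · (z₂/z₁)^α = 11.6 × (3.4800)^0.319 = 17.2672 m/s
ΔV = 17.2672 − 11.6 = 5.6672 m/s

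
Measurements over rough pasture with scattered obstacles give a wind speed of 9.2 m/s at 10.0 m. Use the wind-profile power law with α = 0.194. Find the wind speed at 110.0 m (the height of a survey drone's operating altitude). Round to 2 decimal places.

14.65 m/s

Power-law profile: V₂ = V₁ · (z₂/z₁)^α
V₂ = 9.2 × (110.0/10.0)^0.194 = 9.2 × (11.0000)^0.194
    = 9.2 × 1.5923 = 14.6493 m/s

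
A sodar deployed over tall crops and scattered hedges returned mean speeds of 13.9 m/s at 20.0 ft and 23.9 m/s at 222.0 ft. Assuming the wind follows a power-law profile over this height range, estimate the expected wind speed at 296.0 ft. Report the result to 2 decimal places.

25.50 m/s

First find α: α = ln(V₂/V₁)/ln(z₂/z₁) = ln(23.9/13.9)/ln(222.0/20.0) = 0.54199/2.40695 = 0.2252
Extrapolate from 222.0 ft to 296.0 ft: V₃ = 23.9 × (296.0/222.0)^0.2252 = 23.9 × 1.0669 = 25.4995 m/s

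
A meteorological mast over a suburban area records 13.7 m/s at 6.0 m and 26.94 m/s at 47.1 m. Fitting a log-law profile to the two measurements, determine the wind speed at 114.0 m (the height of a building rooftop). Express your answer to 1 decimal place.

Log law: V ∝ ln(z/z₀). From the pair, with r = V₁/V₂ = 0.50854,
ln z₀ = (ln z₁ − r·ln z₂)/(1 − r) = (1.7918 − 0.50854×3.8523)/0.49146 = -0.3403 → z₀ = 0.7115 m
V₃ = V₁ · ln(z₃/z₀)/ln(z₁/z₀) = 13.7 × 5.0765/2.1321 = 32.6197 m/s

32.6 m/s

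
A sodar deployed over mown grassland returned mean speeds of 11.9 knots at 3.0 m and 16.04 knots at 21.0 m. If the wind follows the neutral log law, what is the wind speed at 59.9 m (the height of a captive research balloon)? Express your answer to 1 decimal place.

Log law: V ∝ ln(z/z₀). From the pair, with r = V₁/V₂ = 0.74190,
ln z₀ = (ln z₁ − r·ln z₂)/(1 − r) = (1.0986 − 0.74190×3.0445)/0.25810 = -4.4947 → z₀ = 0.01117 m
V₃ = V₁ · ln(z₃/z₀)/ln(z₁/z₀) = 11.9 × 8.5874/5.5933 = 18.2700 knots

18.3 knots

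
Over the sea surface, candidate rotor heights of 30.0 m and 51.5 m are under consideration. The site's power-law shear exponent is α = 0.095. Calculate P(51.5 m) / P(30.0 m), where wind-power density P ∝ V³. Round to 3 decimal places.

Speed ratio: V_B/V_A = (z_B/z_A)^α = (51.5/30.0)^0.095 = (1.7167)^0.095 = 1.05268
Power-density ratio: P_B/P_A = (V_B/V_A)³ = (1.05268)³ = 1.16650

1.167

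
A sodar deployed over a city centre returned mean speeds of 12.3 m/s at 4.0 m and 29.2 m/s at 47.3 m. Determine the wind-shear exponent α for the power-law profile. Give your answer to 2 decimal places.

Power law: V₂/V₁ = (z₂/z₁)^α ⇒ α = ln(V₂/V₁) / ln(z₂/z₁)
α = ln(29.2/12.3) / ln(47.3/4.0) = ln(2.3740) / ln(11.8250)
  = 0.86457 / 2.47022 = 0.35000

α ≈ 0.35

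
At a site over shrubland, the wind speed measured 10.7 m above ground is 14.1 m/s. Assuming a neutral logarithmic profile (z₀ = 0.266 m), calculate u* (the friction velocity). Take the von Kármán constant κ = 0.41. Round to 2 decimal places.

u* ≈ 1.56 m/s

Log law: V(z) = (u*/κ) · ln(z/z₀) ⇒ u* = κ · V / ln(z/z₀)
u* = 0.41 × 14.1 / ln(10.7/0.266) = 0.41 × 14.1 / 3.6945
   = 5.7810 / 3.6945 = 1.5648 m/s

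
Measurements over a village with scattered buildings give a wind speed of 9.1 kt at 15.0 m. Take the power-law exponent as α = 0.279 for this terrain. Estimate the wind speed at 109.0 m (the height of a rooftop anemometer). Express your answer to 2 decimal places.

Power-law profile: V₂ = V₁ · (z₂/z₁)^α
V₂ = 9.1 × (109.0/15.0)^0.279 = 9.1 × (7.2667)^0.279
    = 9.1 × 1.7391 = 15.8254 kt

15.83 kt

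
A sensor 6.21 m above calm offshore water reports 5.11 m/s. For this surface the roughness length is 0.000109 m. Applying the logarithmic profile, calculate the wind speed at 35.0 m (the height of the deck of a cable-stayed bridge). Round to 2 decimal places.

Log law: V(z) ∝ ln(z/z₀), so V₂/V₁ = ln(z₂/z₀) / ln(z₁/z₀).
ln(35.0/0.000109) = 12.6795, ln(6.21/0.000109) = 10.9503
V₂ = 5.11 × 12.6795/10.9503 = 5.11 × 1.1579 = 5.9169 m/s

5.92 m/s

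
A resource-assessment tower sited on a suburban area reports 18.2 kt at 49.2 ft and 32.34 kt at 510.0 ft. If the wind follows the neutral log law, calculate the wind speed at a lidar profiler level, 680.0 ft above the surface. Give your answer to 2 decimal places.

34.08 kt

Log law: V ∝ ln(z/z₀). From the pair, with r = V₁/V₂ = 0.56277,
ln z₀ = (ln z₁ − r·ln z₂)/(1 − r) = (3.8959 − 0.56277×6.2344)/0.43723 = 0.8859 → z₀ = 2.425 ft
V₃ = V₁ · ln(z₃/z₀)/ln(z₁/z₀) = 18.2 × 5.6362/3.0100 = 34.0795 kt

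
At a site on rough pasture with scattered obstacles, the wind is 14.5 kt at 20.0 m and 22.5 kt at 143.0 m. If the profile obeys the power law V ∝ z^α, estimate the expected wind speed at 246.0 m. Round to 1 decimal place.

25.4 kt

First find α: α = ln(V₂/V₁)/ln(z₂/z₁) = ln(22.5/14.5)/ln(143.0/20.0) = 0.43937/1.96711 = 0.2234
Extrapolate from 143.0 m to 246.0 m: V₃ = 22.5 × (246.0/143.0)^0.2234 = 22.5 × 1.1288 = 25.3983 kt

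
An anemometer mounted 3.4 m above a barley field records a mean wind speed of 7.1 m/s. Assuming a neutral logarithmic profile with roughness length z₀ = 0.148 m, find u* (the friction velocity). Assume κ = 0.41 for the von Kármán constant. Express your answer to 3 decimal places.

u* ≈ 0.929 m/s

Log law: V(z) = (u*/κ) · ln(z/z₀) ⇒ u* = κ · V / ln(z/z₀)
u* = 0.41 × 7.1 / ln(3.4/0.148) = 0.41 × 7.1 / 3.1343
   = 2.9110 / 3.1343 = 0.9288 m/s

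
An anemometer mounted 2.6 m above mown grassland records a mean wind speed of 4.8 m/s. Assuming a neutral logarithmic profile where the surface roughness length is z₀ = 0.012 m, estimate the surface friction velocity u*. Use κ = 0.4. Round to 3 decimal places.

Log law: V(z) = (u*/κ) · ln(z/z₀) ⇒ u* = κ · V / ln(z/z₀)
u* = 0.4 × 4.8 / ln(2.6/0.012) = 0.4 × 4.8 / 5.3784
   = 1.9200 / 5.3784 = 0.3570 m/s

u* ≈ 0.357 m/s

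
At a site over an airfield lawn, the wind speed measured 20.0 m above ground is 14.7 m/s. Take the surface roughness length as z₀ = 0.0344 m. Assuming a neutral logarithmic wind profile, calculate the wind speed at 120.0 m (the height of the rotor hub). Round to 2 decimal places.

Log law: V(z) ∝ ln(z/z₀), so V₂/V₁ = ln(z₂/z₀) / ln(z₁/z₀).
ln(120.0/0.0344) = 8.1572, ln(20.0/0.0344) = 6.3654
V₂ = 14.7 × 8.1572/6.3654 = 14.7 × 1.2815 = 18.8378 m/s

18.84 m/s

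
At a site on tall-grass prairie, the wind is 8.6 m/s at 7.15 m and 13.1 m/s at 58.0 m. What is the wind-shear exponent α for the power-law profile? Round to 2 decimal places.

α ≈ 0.20

Power law: V₂/V₁ = (z₂/z₁)^α ⇒ α = ln(V₂/V₁) / ln(z₂/z₁)
α = ln(13.1/8.6) / ln(58.0/7.15) = ln(1.5233) / ln(8.1119)
  = 0.42085 / 2.09333 = 0.20104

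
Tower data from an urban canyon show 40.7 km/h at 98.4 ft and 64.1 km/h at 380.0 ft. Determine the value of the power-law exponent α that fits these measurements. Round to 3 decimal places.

α ≈ 0.336

Power law: V₂/V₁ = (z₂/z₁)^α ⇒ α = ln(V₂/V₁) / ln(z₂/z₁)
α = ln(64.1/40.7) / ln(380.0/98.4) = ln(1.5749) / ln(3.8618)
  = 0.45422 / 1.35113 = 0.33617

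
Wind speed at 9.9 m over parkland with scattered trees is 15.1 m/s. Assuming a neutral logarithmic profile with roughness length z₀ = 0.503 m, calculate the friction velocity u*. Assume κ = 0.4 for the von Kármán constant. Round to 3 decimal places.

Log law: V(z) = (u*/κ) · ln(z/z₀) ⇒ u* = κ · V / ln(z/z₀)
u* = 0.4 × 15.1 / ln(9.9/0.503) = 0.4 × 15.1 / 2.9797
   = 6.0400 / 2.9797 = 2.0270 m/s

u* ≈ 2.027 m/s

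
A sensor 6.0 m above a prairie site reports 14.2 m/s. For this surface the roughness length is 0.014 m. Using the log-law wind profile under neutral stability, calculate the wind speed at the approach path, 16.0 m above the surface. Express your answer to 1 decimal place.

Log law: V(z) ∝ ln(z/z₀), so V₂/V₁ = ln(z₂/z₀) / ln(z₁/z₀).
ln(16.0/0.014) = 7.0413, ln(6.0/0.014) = 6.0605
V₂ = 14.2 × 7.0413/6.0605 = 14.2 × 1.1618 = 16.4981 m/s

16.5 m/s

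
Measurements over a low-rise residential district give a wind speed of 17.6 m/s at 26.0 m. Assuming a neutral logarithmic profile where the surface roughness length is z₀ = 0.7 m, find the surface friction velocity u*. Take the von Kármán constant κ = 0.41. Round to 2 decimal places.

Log law: V(z) = (u*/κ) · ln(z/z₀) ⇒ u* = κ · V / ln(z/z₀)
u* = 0.41 × 17.6 / ln(26.0/0.7) = 0.41 × 17.6 / 3.6148
   = 7.2160 / 3.6148 = 1.9963 m/s

u* ≈ 2.00 m/s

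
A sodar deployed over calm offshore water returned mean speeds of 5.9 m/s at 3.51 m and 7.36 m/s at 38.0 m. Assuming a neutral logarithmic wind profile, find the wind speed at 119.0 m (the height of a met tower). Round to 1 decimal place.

8.1 m/s

Log law: V ∝ ln(z/z₀). From the pair, with r = V₁/V₂ = 0.80163,
ln z₀ = (ln z₁ − r·ln z₂)/(1 − r) = (1.2556 − 0.80163×3.6376)/0.19837 = -8.3702 → z₀ = 0.0002317 m
V₃ = V₁ · ln(z₃/z₀)/ln(z₁/z₀) = 5.9 × 13.1493/9.6258 = 8.0597 m/s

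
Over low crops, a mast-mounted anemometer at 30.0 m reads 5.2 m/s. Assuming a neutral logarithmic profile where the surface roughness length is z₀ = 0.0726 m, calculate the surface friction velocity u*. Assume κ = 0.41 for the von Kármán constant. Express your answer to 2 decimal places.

u* ≈ 0.35 m/s

Log law: V(z) = (u*/κ) · ln(z/z₀) ⇒ u* = κ · V / ln(z/z₀)
u* = 0.41 × 5.2 / ln(30.0/0.0726) = 0.41 × 5.2 / 6.0240
   = 2.1320 / 6.0240 = 0.3539 m/s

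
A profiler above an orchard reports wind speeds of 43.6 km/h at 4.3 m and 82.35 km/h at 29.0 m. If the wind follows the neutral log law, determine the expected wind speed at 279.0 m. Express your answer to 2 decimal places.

128.31 km/h

Log law: V ∝ ln(z/z₀). From the pair, with r = V₁/V₂ = 0.52945,
ln z₀ = (ln z₁ − r·ln z₂)/(1 − r) = (1.4586 − 0.52945×3.3673)/0.47055 = -0.6890 → z₀ = 0.5021 m
V₃ = V₁ · ln(z₃/z₀)/ln(z₁/z₀) = 43.6 × 6.3202/2.1476 = 128.3120 km/h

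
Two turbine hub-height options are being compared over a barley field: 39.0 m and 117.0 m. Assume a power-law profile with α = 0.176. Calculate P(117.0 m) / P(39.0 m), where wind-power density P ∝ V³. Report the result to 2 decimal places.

Speed ratio: V_B/V_A = (z_B/z_A)^α = (117.0/39.0)^0.176 = (3.0000)^0.176 = 1.21331
Power-density ratio: P_B/P_A = (V_B/V_A)³ = (1.21331)³ = 1.78616

1.79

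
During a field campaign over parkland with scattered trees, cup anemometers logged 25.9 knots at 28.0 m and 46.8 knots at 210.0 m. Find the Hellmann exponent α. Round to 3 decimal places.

Power law: V₂/V₁ = (z₂/z₁)^α ⇒ α = ln(V₂/V₁) / ln(z₂/z₁)
α = ln(46.8/25.9) / ln(210.0/28.0) = ln(1.8069) / ln(7.5000)
  = 0.59164 / 2.01490 = 0.29363

α ≈ 0.294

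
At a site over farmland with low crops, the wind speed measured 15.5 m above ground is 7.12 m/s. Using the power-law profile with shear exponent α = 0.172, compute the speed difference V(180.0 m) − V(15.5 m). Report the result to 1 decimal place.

3.7 m/s

Power law: V₂ = V₁ · (z₂/z₁)^α = 7.12 × (11.6129)^0.172 = 10.8555 m/s
ΔV = 10.8555 − 7.12 = 3.7355 m/s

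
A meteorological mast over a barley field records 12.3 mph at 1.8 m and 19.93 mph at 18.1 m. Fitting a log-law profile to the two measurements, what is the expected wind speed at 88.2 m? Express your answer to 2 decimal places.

Log law: V ∝ ln(z/z₀). From the pair, with r = V₁/V₂ = 0.61716,
ln z₀ = (ln z₁ − r·ln z₂)/(1 − r) = (0.5878 − 0.61716×2.8959)/0.38284 = -3.1330 → z₀ = 0.04358 m
V₃ = V₁ · ln(z₃/z₀)/ln(z₁/z₀) = 12.3 × 7.6127/3.7208 = 25.1652 mph

25.17 mph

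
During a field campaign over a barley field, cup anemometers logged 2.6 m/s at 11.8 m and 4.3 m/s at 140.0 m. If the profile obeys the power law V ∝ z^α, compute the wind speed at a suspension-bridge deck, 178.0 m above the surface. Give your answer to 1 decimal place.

4.5 m/s

First find α: α = ln(V₂/V₁)/ln(z₂/z₁) = ln(4.3/2.6)/ln(140.0/11.8) = 0.50310/2.47354 = 0.2034
Extrapolate from 140.0 m to 178.0 m: V₃ = 4.3 × (178.0/140.0)^0.2034 = 4.3 × 1.0501 = 4.5152 m/s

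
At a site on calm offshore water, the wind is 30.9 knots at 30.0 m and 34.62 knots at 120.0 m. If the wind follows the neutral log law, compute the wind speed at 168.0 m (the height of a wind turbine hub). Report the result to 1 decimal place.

Log law: V ∝ ln(z/z₀). From the pair, with r = V₁/V₂ = 0.89255,
ln z₀ = (ln z₁ − r·ln z₂)/(1 − r) = (3.4012 − 0.89255×4.7875)/0.10745 = -8.1140 → z₀ = 0.0002993 m
V₃ = V₁ · ln(z₃/z₀)/ln(z₁/z₀) = 30.9 × 13.2380/11.5152 = 35.5229 knots

35.5 knots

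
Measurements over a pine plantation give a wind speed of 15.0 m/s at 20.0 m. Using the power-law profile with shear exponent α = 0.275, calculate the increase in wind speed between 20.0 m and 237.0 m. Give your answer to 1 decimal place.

14.6 m/s

Power law: V₂ = V₁ · (z₂/z₁)^α = 15.0 × (11.8500)^0.275 = 29.6049 m/s
ΔV = 29.6049 − 15.0 = 14.6049 m/s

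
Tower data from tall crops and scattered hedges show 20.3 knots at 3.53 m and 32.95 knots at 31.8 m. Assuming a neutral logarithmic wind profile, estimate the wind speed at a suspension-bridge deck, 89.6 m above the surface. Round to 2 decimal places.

Log law: V ∝ ln(z/z₀). From the pair, with r = V₁/V₂ = 0.61608,
ln z₀ = (ln z₁ − r·ln z₂)/(1 − r) = (1.2613 − 0.61608×3.4595)/0.38392 = -2.2662 → z₀ = 0.1037 m
V₃ = V₁ · ln(z₃/z₀)/ln(z₁/z₀) = 20.3 × 6.7616/3.5275 = 38.9113 knots

38.91 knots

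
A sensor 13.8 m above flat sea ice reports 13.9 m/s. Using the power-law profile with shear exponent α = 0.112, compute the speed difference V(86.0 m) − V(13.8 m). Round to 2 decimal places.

3.16 m/s

Power law: V₂ = V₁ · (z₂/z₁)^α = 13.9 × (6.2319)^0.112 = 17.0613 m/s
ΔV = 17.0613 − 13.9 = 3.1613 m/s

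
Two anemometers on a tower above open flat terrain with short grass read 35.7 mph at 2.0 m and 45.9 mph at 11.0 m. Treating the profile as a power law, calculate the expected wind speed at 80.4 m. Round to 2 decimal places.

61.54 mph

First find α: α = ln(V₂/V₁)/ln(z₂/z₁) = ln(45.9/35.7)/ln(11.0/2.0) = 0.25131/1.70475 = 0.1474
Extrapolate from 11.0 m to 80.4 m: V₃ = 45.9 × (80.4/11.0)^0.1474 = 45.9 × 1.3408 = 61.5409 mph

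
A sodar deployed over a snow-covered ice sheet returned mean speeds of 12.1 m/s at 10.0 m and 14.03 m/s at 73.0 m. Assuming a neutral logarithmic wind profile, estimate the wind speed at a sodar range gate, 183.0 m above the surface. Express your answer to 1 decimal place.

Log law: V ∝ ln(z/z₀). From the pair, with r = V₁/V₂ = 0.86244,
ln z₀ = (ln z₁ − r·ln z₂)/(1 − r) = (2.3026 − 0.86244×4.2905)/0.13756 = -10.1603 → z₀ = 0.00003868 m
V₃ = V₁ · ln(z₃/z₀)/ln(z₁/z₀) = 12.1 × 15.3697/12.4628 = 14.9223 m/s

14.9 m/s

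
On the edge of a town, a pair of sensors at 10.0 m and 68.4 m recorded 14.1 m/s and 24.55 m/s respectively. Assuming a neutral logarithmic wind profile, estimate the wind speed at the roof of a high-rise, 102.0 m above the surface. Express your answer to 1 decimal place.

26.7 m/s

Log law: V ∝ ln(z/z₀). From the pair, with r = V₁/V₂ = 0.57434,
ln z₀ = (ln z₁ − r·ln z₂)/(1 − r) = (2.3026 − 0.57434×4.2254)/0.42566 = -0.2918 → z₀ = 0.7469 m
V₃ = V₁ · ln(z₃/z₀)/ln(z₁/z₀) = 14.1 × 4.9168/2.5944 = 26.7218 m/s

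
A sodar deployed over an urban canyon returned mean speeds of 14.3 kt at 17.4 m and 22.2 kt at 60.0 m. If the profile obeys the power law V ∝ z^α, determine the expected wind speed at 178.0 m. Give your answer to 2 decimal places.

First find α: α = ln(V₂/V₁)/ln(z₂/z₁) = ln(22.2/14.3)/ln(60.0/17.4) = 0.43983/1.23787 = 0.3553
Extrapolate from 60.0 m to 178.0 m: V₃ = 22.2 × (178.0/60.0)^0.3553 = 22.2 × 1.4716 = 32.6705 kt

32.67 kt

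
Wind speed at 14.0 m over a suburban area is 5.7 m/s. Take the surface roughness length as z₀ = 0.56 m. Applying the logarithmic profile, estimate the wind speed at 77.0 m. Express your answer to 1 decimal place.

8.7 m/s

Log law: V(z) ∝ ln(z/z₀), so V₂/V₁ = ln(z₂/z₀) / ln(z₁/z₀).
ln(77.0/0.56) = 4.9236, ln(14.0/0.56) = 3.2189
V₂ = 5.7 × 4.9236/3.2189 = 5.7 × 1.5296 = 8.7188 m/s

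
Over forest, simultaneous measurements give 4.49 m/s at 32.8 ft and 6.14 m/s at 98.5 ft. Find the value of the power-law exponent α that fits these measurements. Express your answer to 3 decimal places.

α ≈ 0.285

Power law: V₂/V₁ = (z₂/z₁)^α ⇒ α = ln(V₂/V₁) / ln(z₂/z₁)
α = ln(6.14/4.49) / ln(98.5/32.8) = ln(1.3675) / ln(3.0030)
  = 0.31297 / 1.09963 = 0.28462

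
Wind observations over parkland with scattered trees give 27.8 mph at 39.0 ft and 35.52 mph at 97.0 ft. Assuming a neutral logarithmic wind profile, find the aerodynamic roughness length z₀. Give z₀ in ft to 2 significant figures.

z₀ ≈ 1.5 ft

Log law: V(z) ∝ ln(z/z₀). With r = V₁/V₂ = 27.8/35.52 = 0.78266,
r · ln(z₂/z₀) = ln(z₁/z₀) ⇒ ln z₀ = (ln z₁ − r·ln z₂)/(1 − r)
ln z₀ = (3.66356 − 0.78266×4.57471) / 0.21734 = 0.3825
z₀ = exp(0.3825) = 1.466 ft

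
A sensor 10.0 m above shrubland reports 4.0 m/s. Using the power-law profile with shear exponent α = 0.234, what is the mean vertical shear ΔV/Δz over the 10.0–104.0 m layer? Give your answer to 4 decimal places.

Power law: V₂ = V₁ · (z₂/z₁)^α = 4.0 × (10.4000)^0.234 = 6.9190 m/s
ΔV/Δz = (6.9190 − 4.0)/(104.0 − 10.0) = 2.9190/94.0000 = 0.03105 m/s/m

0.0311 m/s/m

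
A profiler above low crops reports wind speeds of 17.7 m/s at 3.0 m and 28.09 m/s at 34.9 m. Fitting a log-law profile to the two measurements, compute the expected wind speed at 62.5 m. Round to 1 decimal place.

Log law: V ∝ ln(z/z₀). From the pair, with r = V₁/V₂ = 0.63012,
ln z₀ = (ln z₁ − r·ln z₂)/(1 − r) = (1.0986 − 0.63012×3.5525)/0.36988 = -3.0817 → z₀ = 0.04588 m
V₃ = V₁ · ln(z₃/z₀)/ln(z₁/z₀) = 17.7 × 7.2169/4.1803 = 30.5571 m/s

30.6 m/s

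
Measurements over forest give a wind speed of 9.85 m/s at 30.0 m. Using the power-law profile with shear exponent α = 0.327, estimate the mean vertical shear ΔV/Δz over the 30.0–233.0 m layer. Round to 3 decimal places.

0.046 m/s/m

Power law: V₂ = V₁ · (z₂/z₁)^α = 9.85 × (7.7667)^0.327 = 19.2550 m/s
ΔV/Δz = (19.2550 − 9.85)/(233.0 − 30.0) = 9.4050/203.0000 = 0.04633 m/s/m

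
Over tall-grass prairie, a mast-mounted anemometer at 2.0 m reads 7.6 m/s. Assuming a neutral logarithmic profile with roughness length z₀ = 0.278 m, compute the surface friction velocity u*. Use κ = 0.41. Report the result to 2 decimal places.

u* ≈ 1.58 m/s

Log law: V(z) = (u*/κ) · ln(z/z₀) ⇒ u* = κ · V / ln(z/z₀)
u* = 0.41 × 7.6 / ln(2.0/0.278) = 0.41 × 7.6 / 1.9733
   = 3.1160 / 1.9733 = 1.5791 m/s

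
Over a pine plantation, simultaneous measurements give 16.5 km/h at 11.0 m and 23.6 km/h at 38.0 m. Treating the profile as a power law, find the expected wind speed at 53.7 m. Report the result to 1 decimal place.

26.1 km/h

First find α: α = ln(V₂/V₁)/ln(z₂/z₁) = ln(23.6/16.5)/ln(38.0/11.0) = 0.35789/1.23969 = 0.2887
Extrapolate from 38.0 m to 53.7 m: V₃ = 23.6 × (53.7/38.0)^0.2887 = 23.6 × 1.1050 = 26.0778 km/h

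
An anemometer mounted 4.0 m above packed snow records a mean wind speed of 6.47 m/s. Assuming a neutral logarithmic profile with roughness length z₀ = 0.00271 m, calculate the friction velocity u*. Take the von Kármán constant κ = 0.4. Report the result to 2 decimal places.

Log law: V(z) = (u*/κ) · ln(z/z₀) ⇒ u* = κ · V / ln(z/z₀)
u* = 0.4 × 6.47 / ln(4.0/0.00271) = 0.4 × 6.47 / 7.2971
   = 2.5880 / 7.2971 = 0.3547 m/s

u* ≈ 0.35 m/s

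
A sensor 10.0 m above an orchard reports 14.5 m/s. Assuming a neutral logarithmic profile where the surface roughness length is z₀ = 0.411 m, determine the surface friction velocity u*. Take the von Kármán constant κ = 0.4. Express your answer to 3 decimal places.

u* ≈ 1.817 m/s

Log law: V(z) = (u*/κ) · ln(z/z₀) ⇒ u* = κ · V / ln(z/z₀)
u* = 0.4 × 14.5 / ln(10.0/0.411) = 0.4 × 14.5 / 3.1917
   = 5.8000 / 3.1917 = 1.8172 m/s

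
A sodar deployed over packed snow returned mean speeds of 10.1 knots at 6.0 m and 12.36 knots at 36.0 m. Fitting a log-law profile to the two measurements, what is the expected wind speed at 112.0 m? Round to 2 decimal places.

Log law: V ∝ ln(z/z₀). From the pair, with r = V₁/V₂ = 0.81715,
ln z₀ = (ln z₁ − r·ln z₂)/(1 − r) = (1.7918 − 0.81715×3.5835)/0.18285 = -6.2157 → z₀ = 0.001998 m
V₃ = V₁ · ln(z₃/z₀)/ln(z₁/z₀) = 10.1 × 10.9342/8.0074 = 13.7916 knots

13.79 knots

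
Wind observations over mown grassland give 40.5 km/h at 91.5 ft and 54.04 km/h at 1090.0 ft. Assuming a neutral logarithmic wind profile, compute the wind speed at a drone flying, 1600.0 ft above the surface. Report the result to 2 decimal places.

Log law: V ∝ ln(z/z₀). From the pair, with r = V₁/V₂ = 0.74944,
ln z₀ = (ln z₁ − r·ln z₂)/(1 − r) = (4.5163 − 0.74944×6.9939)/0.25056 = -2.8945 → z₀ = 0.05533 ft
V₃ = V₁ · ln(z₃/z₀)/ln(z₁/z₀) = 40.5 × 10.2722/7.4108 = 56.1376 km/h

56.14 km/h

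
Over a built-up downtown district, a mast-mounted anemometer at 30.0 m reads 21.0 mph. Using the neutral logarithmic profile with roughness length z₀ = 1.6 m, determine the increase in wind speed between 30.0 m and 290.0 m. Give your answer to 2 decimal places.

Log law: V₂ = V₁ · ln(z₂/z₀)/ln(z₁/z₀) = 21.0 × 5.1999/2.9312 = 37.2536 mph
ΔV = 37.2536 − 21.0 = 16.2536 mph

16.25 mph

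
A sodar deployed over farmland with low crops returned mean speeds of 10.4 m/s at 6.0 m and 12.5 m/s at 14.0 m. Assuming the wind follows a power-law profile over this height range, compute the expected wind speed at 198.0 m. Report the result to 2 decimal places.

First find α: α = ln(V₂/V₁)/ln(z₂/z₁) = ln(12.5/10.4)/ln(14.0/6.0) = 0.18392/0.84730 = 0.2171
Extrapolate from 14.0 m to 198.0 m: V₃ = 12.5 × (198.0/14.0)^0.2171 = 12.5 × 1.7772 = 22.2155 m/s

22.22 m/s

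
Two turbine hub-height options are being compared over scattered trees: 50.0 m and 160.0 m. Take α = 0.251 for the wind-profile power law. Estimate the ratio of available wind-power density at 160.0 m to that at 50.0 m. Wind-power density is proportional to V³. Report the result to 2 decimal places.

2.40

Speed ratio: V_B/V_A = (z_B/z_A)^α = (160.0/50.0)^0.251 = (3.2000)^0.251 = 1.33904
Power-density ratio: P_B/P_A = (V_B/V_A)³ = (1.33904)³ = 2.40092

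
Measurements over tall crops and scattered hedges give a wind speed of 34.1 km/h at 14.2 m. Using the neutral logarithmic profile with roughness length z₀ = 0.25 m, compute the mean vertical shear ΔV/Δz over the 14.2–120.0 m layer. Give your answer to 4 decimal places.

Log law: V₂ = V₁ · ln(z₂/z₀)/ln(z₁/z₀) = 34.1 × 6.1738/4.0395 = 52.1164 km/h
ΔV/Δz = (52.1164 − 34.1)/(120.0 − 14.2) = 18.0164/105.8000 = 0.17029 km/h/m

0.1703 km/h/m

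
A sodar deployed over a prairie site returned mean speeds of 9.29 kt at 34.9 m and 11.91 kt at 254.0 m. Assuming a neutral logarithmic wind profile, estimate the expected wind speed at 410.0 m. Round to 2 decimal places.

12.54 kt

Log law: V ∝ ln(z/z₀). From the pair, with r = V₁/V₂ = 0.78002,
ln z₀ = (ln z₁ − r·ln z₂)/(1 − r) = (3.5525 − 0.78002×5.5373)/0.21998 = -3.4854 → z₀ = 0.03064 m
V₃ = V₁ · ln(z₃/z₀)/ln(z₁/z₀) = 9.29 × 9.5015/7.0379 = 12.5420 kt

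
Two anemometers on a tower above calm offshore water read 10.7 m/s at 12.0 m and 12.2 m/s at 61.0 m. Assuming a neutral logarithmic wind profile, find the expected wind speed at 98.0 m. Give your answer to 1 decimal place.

Log law: V ∝ ln(z/z₀). From the pair, with r = V₁/V₂ = 0.87705,
ln z₀ = (ln z₁ − r·ln z₂)/(1 − r) = (2.4849 − 0.87705×4.1109)/0.12295 = -9.1137 → z₀ = 0.0001102 m
V₃ = V₁ · ln(z₃/z₀)/ln(z₁/z₀) = 10.7 × 13.6986/11.5986 = 12.6374 m/s

12.6 m/s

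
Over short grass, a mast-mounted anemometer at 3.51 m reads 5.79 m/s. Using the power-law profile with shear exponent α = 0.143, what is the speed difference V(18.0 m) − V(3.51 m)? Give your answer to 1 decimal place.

1.5 m/s

Power law: V₂ = V₁ · (z₂/z₁)^α = 5.79 × (5.1282)^0.143 = 7.3148 m/s
ΔV = 7.3148 − 5.79 = 1.5248 m/s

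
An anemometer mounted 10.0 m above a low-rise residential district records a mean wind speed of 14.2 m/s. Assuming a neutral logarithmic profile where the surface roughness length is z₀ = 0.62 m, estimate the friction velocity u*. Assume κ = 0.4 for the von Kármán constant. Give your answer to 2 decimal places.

Log law: V(z) = (u*/κ) · ln(z/z₀) ⇒ u* = κ · V / ln(z/z₀)
u* = 0.4 × 14.2 / ln(10.0/0.62) = 0.4 × 14.2 / 2.7806
   = 5.6800 / 2.7806 = 2.0427 m/s

u* ≈ 2.04 m/s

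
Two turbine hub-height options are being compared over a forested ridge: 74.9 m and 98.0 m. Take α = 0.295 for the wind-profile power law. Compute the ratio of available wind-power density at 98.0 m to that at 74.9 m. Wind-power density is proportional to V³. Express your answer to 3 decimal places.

1.269

Speed ratio: V_B/V_A = (z_B/z_A)^α = (98.0/74.9)^0.295 = (1.3084)^0.295 = 1.08253
Power-density ratio: P_B/P_A = (V_B/V_A)³ = (1.08253)³ = 1.26858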